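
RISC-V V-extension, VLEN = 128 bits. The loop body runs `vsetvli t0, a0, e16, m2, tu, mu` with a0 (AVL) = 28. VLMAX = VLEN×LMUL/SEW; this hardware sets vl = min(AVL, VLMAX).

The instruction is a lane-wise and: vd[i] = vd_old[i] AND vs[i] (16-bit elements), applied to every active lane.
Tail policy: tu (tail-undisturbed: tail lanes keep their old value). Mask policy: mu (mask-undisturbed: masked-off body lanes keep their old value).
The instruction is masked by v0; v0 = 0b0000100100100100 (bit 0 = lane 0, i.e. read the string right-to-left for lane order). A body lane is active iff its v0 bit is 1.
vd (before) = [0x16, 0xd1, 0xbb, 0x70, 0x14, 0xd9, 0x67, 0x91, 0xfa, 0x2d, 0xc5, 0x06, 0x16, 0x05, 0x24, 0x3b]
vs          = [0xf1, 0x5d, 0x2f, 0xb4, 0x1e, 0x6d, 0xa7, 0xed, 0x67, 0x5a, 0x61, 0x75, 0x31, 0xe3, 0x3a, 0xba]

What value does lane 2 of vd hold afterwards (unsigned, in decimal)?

vd[2] = 43

VLMAX = (128 × 2) / 16 = 16 lanes
vl ← min(28, 16) = 16
  i=0: mask-off/keep → 22
  i=1: mask-off/keep → 209
  i=2: and(0xbb,0x2f) → 43
  i=3: mask-off/keep → 112
  i=4: mask-off/keep → 20
  i=5: and(0xd9,0x6d) → 73
  i=6: mask-off/keep → 103
  i=7: mask-off/keep → 145
  i=8: and(0xfa,0x67) → 98
  i=9: mask-off/keep → 45
  i=10: mask-off/keep → 197
  i=11: and(0x06,0x75) → 4
  i=12: mask-off/keep → 22
  i=13: mask-off/keep → 5
  i=14: mask-off/keep → 36
  i=15: mask-off/keep → 59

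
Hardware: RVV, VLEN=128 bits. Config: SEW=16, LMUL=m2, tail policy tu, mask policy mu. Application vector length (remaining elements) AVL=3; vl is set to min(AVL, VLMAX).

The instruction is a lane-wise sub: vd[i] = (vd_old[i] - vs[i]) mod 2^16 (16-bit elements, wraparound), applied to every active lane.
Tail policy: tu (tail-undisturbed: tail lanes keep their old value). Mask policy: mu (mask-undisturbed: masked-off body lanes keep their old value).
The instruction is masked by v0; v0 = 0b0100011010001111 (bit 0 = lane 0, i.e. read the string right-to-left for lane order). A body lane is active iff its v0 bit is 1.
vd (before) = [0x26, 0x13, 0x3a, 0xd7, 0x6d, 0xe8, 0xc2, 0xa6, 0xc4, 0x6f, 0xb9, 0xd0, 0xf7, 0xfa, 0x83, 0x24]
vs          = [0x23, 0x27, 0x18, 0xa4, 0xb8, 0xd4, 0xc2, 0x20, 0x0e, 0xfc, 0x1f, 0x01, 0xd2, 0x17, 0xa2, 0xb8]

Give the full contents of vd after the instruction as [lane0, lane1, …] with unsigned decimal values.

vd = [3, 65516, 34, 215, 109, 232, 194, 166, 196, 111, 185, 208, 247, 250, 131, 36]

lanes per group: 128·2/16 = 16
vl ← min(3, 16) = 3
  i=0: sub(0x26,0x23) → 3
  i=1: sub(0x13,0x27) → 65516
  i=2: sub(0x3a,0x18) → 34
  i=3: tail/keep → 215
  i=4: tail/keep → 109
  i=5: tail/keep → 232
  i=6: tail/keep → 194
  i=7: tail/keep → 166
  i=8: tail/keep → 196
  i=9: tail/keep → 111
  i=10: tail/keep → 185
  i=11: tail/keep → 208
  i=12: tail/keep → 247
  i=13: tail/keep → 250
  i=14: tail/keep → 131
  i=15: tail/keep → 36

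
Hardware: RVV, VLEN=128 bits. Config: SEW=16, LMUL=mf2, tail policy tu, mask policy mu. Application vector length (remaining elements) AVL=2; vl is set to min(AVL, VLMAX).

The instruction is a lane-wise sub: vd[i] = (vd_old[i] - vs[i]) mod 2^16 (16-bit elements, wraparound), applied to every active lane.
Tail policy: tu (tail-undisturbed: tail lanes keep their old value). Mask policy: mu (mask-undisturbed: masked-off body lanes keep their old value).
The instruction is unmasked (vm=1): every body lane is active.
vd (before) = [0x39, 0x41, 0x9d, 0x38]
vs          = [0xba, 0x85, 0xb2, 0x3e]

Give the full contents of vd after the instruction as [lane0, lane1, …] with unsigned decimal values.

VLMAX = (128 × 1/2) / 16 = 4 lanes
AVL=2 ≤ VLMAX=4, so vl = 2
lane  0: sub(0x39,0xba) ⇒ 0xff7f
lane  1: sub(0x41,0x85) ⇒ 0xffbc
lane  2: tail/keep ⇒ 0x9d
lane  3: tail/keep ⇒ 0x38

vd = [65407, 65468, 157, 56]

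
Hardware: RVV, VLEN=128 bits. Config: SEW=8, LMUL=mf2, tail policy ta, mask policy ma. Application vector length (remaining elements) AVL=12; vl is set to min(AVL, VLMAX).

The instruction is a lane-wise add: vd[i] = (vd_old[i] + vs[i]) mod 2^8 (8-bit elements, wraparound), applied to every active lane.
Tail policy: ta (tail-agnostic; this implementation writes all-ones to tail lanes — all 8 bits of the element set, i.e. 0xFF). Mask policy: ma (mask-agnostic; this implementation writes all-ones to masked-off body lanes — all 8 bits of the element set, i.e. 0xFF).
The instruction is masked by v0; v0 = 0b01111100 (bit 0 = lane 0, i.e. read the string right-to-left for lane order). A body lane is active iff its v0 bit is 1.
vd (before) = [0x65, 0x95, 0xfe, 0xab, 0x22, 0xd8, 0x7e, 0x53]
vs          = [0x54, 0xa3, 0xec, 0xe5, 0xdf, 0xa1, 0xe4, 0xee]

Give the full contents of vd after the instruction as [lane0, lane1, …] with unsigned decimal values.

VLMAX = (128 × 1/2) / 8 = 8 lanes
vl = min(AVL, VLMAX) = min(12, 8) = 8
  i=0: mask-off/ones → 255
  i=1: mask-off/ones → 255
  i=2: add(0xfe,0xec) → 234
  i=3: add(0xab,0xe5) → 144
  i=4: add(0x22,0xdf) → 1
  i=5: add(0xd8,0xa1) → 121
  i=6: add(0x7e,0xe4) → 98
  i=7: mask-off/ones → 255

vd = [255, 255, 234, 144, 1, 121, 98, 255]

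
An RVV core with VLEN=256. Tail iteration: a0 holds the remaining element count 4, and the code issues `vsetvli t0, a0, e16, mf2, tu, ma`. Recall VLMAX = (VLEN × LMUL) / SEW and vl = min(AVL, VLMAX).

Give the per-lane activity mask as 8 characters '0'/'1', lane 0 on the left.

predicate = 11110000

VLMAX = VLEN×LMUL/SEW = 256×1/2/16 = 8
vl ← min(4, 8) = 4
bits (lane 0 leftmost): 11110000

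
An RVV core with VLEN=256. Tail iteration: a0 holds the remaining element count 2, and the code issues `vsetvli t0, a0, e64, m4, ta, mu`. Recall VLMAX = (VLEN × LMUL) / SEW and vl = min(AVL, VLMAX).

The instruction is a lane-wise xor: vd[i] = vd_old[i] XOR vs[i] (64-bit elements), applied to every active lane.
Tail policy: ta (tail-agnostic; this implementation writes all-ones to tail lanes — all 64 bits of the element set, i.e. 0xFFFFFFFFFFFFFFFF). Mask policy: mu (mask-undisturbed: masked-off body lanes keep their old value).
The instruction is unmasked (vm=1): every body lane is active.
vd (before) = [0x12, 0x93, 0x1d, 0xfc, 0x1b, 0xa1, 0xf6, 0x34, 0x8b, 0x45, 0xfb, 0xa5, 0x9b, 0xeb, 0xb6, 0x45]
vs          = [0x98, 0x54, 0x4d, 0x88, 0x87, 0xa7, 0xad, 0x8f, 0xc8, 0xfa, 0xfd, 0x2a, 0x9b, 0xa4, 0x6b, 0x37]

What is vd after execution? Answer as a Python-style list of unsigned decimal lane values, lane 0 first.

vd = [138, 199, 18446744073709551615, 18446744073709551615, 18446744073709551615, 18446744073709551615, 18446744073709551615, 18446744073709551615, 18446744073709551615, 18446744073709551615, 18446744073709551615, 18446744073709551615, 18446744073709551615, 18446744073709551615, 18446744073709551615, 18446744073709551615]

VLMAX = (256 × 4) / 64 = 16 lanes
vl = min(AVL, VLMAX) = min(2, 16) = 2
[0] xor(0x12,0x98) = 0x8a
[1] xor(0x93,0x54) = 0xc7
[2] tail/ones = 0xffffffffffffffff
[3] tail/ones = 0xffffffffffffffff
[4] tail/ones = 0xffffffffffffffff
[5] tail/ones = 0xffffffffffffffff
[6] tail/ones = 0xffffffffffffffff
[7] tail/ones = 0xffffffffffffffff
[8] tail/ones = 0xffffffffffffffff
[9] tail/ones = 0xffffffffffffffff
[10] tail/ones = 0xffffffffffffffff
[11] tail/ones = 0xffffffffffffffff
[12] tail/ones = 0xffffffffffffffff
[13] tail/ones = 0xffffffffffffffff
[14] tail/ones = 0xffffffffffffffff
[15] tail/ones = 0xffffffffffffffff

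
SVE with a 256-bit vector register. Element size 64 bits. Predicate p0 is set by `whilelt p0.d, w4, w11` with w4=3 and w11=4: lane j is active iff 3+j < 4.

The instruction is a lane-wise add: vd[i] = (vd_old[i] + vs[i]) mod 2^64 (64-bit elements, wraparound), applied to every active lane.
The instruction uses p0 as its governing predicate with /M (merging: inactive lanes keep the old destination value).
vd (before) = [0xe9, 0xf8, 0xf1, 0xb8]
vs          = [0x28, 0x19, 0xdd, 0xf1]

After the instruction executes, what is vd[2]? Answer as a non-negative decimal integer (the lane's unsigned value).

register lanes = 256/64 = 4
whilelt: lane j active iff 3+j < 4 → j < 1 → 1 active
lane  0: add(0xe9,0x28) ⇒ 0x111
lane  1: tail/keep ⇒ 0xf8
lane  2: tail/keep ⇒ 0xf1
lane  3: tail/keep ⇒ 0xb8

vd[2] = 241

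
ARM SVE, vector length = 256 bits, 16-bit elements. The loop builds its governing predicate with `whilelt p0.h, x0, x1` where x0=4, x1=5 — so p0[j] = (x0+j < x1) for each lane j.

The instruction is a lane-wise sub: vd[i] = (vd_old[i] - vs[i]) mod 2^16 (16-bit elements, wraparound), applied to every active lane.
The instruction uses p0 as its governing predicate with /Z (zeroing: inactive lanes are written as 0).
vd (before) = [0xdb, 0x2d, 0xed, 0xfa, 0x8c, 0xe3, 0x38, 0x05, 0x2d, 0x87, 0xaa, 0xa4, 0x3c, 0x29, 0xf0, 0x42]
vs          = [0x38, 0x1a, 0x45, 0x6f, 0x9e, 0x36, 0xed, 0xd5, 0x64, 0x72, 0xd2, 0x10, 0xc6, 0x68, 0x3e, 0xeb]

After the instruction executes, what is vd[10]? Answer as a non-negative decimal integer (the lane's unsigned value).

lane count: 256 div 16 = 16
p0[j] = (4+j < 5); true for j=0..0 → 1 lanes set
  i=0: sub(0xdb,0x38) → 163
  i=1: tail/zero → 0
  i=2: tail/zero → 0
  i=3: tail/zero → 0
  i=4: tail/zero → 0
  i=5: tail/zero → 0
  i=6: tail/zero → 0
  i=7: tail/zero → 0
  i=8: tail/zero → 0
  i=9: tail/zero → 0
  i=10: tail/zero → 0
  i=11: tail/zero → 0
  i=12: tail/zero → 0
  i=13: tail/zero → 0
  i=14: tail/zero → 0
  i=15: tail/zero → 0

vd[10] = 0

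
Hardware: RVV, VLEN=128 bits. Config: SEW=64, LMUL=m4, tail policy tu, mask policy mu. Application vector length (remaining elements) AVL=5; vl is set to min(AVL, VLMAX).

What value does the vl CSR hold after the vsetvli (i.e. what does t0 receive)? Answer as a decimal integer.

VLMAX = (128 × 4) / 64 = 8 lanes
vl = min(AVL, VLMAX) = min(5, 8) = 5

vl = 5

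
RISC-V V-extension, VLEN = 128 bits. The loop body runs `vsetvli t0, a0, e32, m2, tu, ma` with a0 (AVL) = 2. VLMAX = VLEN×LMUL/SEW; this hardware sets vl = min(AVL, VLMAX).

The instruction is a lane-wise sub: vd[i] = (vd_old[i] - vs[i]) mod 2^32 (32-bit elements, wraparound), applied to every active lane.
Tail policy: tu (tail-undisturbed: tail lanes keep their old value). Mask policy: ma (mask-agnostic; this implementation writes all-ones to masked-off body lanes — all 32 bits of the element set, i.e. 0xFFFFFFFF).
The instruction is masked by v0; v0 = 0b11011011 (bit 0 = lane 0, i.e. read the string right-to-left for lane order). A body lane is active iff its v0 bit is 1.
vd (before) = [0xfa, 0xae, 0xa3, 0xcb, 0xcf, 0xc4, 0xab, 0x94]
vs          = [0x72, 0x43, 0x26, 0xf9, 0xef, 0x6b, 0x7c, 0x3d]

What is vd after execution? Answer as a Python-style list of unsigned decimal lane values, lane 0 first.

lanes per group: 128·2/32 = 8
vl = min(AVL, VLMAX) = min(2, 8) = 2
lane  0: sub(0xfa,0x72) ⇒ 0x88
lane  1: sub(0xae,0x43) ⇒ 0x6b
lane  2: tail/keep ⇒ 0xa3
lane  3: tail/keep ⇒ 0xcb
lane  4: tail/keep ⇒ 0xcf
lane  5: tail/keep ⇒ 0xc4
lane  6: tail/keep ⇒ 0xab
lane  7: tail/keep ⇒ 0x94

vd = [136, 107, 163, 203, 207, 196, 171, 148]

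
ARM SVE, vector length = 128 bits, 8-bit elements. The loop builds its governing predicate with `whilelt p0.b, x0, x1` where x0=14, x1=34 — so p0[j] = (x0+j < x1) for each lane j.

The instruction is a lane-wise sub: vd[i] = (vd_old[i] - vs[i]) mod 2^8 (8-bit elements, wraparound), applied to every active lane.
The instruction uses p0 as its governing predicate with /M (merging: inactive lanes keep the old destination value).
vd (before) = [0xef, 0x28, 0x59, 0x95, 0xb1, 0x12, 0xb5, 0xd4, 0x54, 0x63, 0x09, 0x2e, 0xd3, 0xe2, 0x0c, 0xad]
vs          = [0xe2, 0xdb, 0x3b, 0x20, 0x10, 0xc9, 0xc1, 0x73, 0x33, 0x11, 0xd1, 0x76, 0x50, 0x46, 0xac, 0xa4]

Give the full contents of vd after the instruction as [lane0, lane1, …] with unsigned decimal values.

vd = [13, 77, 30, 117, 161, 73, 244, 97, 33, 82, 56, 184, 131, 156, 96, 9]

register lanes = 128/8 = 16
whilelt: lane j active iff 14+j < 34 → j < 20 → 16 active
  i=0: sub(0xef,0xe2) → 13
  i=1: sub(0x28,0xdb) → 77
  i=2: sub(0x59,0x3b) → 30
  i=3: sub(0x95,0x20) → 117
  i=4: sub(0xb1,0x10) → 161
  i=5: sub(0x12,0xc9) → 73
  i=6: sub(0xb5,0xc1) → 244
  i=7: sub(0xd4,0x73) → 97
  i=8: sub(0x54,0x33) → 33
  i=9: sub(0x63,0x11) → 82
  i=10: sub(0x09,0xd1) → 56
  i=11: sub(0x2e,0x76) → 184
  i=12: sub(0xd3,0x50) → 131
  i=13: sub(0xe2,0x46) → 156
  i=14: sub(0x0c,0xac) → 96
  i=15: sub(0xad,0xa4) → 9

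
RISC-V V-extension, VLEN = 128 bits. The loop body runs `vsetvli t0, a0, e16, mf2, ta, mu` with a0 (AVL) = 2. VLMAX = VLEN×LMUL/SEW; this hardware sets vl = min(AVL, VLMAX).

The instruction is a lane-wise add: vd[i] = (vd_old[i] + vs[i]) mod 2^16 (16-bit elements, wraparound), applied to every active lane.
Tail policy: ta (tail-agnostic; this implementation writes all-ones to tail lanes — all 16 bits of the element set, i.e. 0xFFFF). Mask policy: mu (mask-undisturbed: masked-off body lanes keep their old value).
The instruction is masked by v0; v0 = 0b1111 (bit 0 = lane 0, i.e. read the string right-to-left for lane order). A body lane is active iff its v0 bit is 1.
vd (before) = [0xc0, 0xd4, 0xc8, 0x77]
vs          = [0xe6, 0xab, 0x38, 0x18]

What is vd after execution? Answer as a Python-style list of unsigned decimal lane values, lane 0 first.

lanes per group: 128·1/2/16 = 4
vl = min(AVL, VLMAX) = min(2, 4) = 2
[0] add(0xc0,0xe6) = 0x1a6
[1] add(0xd4,0xab) = 0x17f
[2] tail/ones = 0xffff
[3] tail/ones = 0xffff

vd = [422, 383, 65535, 65535]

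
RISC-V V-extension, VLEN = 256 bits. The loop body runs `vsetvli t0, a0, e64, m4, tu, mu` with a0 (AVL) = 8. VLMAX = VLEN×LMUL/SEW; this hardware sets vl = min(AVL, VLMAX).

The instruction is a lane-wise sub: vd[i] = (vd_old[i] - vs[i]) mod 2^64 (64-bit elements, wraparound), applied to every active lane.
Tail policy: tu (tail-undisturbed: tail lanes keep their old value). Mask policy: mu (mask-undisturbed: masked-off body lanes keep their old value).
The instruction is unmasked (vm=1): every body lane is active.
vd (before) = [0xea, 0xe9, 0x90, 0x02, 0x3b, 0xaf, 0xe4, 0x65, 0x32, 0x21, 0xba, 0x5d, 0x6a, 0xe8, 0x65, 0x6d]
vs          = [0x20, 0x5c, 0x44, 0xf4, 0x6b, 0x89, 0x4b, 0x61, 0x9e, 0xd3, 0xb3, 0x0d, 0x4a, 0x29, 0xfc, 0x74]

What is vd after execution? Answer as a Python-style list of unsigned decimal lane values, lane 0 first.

lanes per group: 256·4/64 = 16
AVL=8 ≤ VLMAX=16, so vl = 8
  i=0: sub(0xea,0x20) → 202
  i=1: sub(0xe9,0x5c) → 141
  i=2: sub(0x90,0x44) → 76
  i=3: sub(0x02,0xf4) → 18446744073709551374
  i=4: sub(0x3b,0x6b) → 18446744073709551568
  i=5: sub(0xaf,0x89) → 38
  i=6: sub(0xe4,0x4b) → 153
  i=7: sub(0x65,0x61) → 4
  i=8: tail/keep → 50
  i=9: tail/keep → 33
  i=10: tail/keep → 186
  i=11: tail/keep → 93
  i=12: tail/keep → 106
  i=13: tail/keep → 232
  i=14: tail/keep → 101
  i=15: tail/keep → 109

vd = [202, 141, 76, 18446744073709551374, 18446744073709551568, 38, 153, 4, 50, 33, 186, 93, 106, 232, 101, 109]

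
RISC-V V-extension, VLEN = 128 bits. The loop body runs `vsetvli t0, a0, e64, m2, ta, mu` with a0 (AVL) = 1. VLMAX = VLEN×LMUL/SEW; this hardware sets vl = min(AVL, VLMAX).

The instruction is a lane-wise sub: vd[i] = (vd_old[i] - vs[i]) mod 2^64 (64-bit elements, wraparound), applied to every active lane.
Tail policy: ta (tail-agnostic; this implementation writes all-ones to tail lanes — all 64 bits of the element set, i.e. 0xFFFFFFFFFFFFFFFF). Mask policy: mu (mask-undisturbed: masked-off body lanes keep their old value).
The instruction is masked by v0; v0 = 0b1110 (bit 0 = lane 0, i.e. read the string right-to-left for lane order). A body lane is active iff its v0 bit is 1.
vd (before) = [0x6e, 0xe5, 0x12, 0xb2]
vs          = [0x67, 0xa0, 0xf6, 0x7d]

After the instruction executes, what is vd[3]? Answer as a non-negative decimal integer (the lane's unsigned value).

vd[3] = 18446744073709551615

VLMAX = VLEN×LMUL/SEW = 128×2/64 = 4
vl ← min(1, 4) = 1
[0] mask-off/keep = 0x6e
[1] tail/ones = 0xffffffffffffffff
[2] tail/ones = 0xffffffffffffffff
[3] tail/ones = 0xffffffffffffffff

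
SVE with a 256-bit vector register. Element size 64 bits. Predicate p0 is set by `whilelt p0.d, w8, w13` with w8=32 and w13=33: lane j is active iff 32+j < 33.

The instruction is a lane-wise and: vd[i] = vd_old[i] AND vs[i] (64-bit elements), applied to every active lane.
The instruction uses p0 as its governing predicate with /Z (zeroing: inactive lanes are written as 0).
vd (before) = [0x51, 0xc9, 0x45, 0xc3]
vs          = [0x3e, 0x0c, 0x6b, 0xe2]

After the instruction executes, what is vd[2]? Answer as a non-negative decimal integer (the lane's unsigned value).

256-bit reg / 64-bit elem → 4 lanes
whilelt: lane j active iff 32+j < 33 → j < 1 → 1 active
  i=0: and(0x51,0x3e) → 16
  i=1: tail/zero → 0
  i=2: tail/zero → 0
  i=3: tail/zero → 0

vd[2] = 0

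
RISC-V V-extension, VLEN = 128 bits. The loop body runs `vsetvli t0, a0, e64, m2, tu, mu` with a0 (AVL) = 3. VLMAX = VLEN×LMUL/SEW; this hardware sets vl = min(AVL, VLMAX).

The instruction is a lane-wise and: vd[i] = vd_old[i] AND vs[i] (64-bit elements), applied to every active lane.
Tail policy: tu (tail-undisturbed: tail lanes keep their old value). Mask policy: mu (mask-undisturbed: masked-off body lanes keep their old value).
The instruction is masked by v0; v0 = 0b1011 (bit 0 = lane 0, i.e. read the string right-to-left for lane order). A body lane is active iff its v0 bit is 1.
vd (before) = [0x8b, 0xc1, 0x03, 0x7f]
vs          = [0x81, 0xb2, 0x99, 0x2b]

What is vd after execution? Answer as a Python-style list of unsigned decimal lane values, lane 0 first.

lanes per group: 128·2/64 = 4
vl = min(AVL, VLMAX) = min(3, 4) = 3
  i=0: and(0x8b,0x81) → 129
  i=1: and(0xc1,0xb2) → 128
  i=2: mask-off/keep → 3
  i=3: tail/keep → 127

vd = [129, 128, 3, 127]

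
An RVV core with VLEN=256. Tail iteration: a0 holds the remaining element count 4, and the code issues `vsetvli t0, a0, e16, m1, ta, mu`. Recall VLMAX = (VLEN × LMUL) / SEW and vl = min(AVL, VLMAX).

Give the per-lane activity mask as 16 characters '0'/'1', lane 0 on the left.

predicate = 1111000000000000

VLMAX = VLEN×LMUL/SEW = 256×1/16 = 16
AVL=4 ≤ VLMAX=16, so vl = 4
bits (lane 0 leftmost): 1111000000000000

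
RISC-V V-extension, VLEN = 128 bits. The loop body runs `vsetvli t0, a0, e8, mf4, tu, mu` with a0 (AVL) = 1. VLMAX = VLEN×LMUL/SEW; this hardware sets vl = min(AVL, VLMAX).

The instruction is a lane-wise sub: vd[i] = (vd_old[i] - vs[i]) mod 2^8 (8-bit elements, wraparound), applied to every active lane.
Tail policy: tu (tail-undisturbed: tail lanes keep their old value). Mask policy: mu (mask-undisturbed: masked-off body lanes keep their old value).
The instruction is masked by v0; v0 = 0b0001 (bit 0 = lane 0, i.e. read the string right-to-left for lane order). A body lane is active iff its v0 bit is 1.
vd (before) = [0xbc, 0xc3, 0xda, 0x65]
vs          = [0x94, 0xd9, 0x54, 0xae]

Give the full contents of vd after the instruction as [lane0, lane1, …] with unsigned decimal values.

VLMAX = (128 × 1/4) / 8 = 4 lanes
vl = min(AVL, VLMAX) = min(1, 4) = 1
vd[0] sub(0xbc,0x94) -> 0x28
vd[1] tail/keep -> 0xc3
vd[2] tail/keep -> 0xda
vd[3] tail/keep -> 0x65

vd = [40, 195, 218, 101]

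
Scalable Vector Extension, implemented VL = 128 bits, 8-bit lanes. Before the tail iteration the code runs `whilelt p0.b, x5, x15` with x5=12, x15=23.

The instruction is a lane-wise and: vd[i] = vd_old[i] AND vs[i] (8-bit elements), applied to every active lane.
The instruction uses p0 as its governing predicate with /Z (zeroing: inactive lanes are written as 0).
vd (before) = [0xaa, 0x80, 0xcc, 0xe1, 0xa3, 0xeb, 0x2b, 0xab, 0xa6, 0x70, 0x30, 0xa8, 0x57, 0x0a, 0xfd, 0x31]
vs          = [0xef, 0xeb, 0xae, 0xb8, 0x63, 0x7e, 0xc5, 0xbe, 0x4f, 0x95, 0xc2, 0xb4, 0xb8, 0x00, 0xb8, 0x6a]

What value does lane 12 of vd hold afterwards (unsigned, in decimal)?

vd[12] = 0

128-bit reg / 8-bit elem → 16 lanes
whilelt: lane j active iff 12+j < 23 → j < 11 → 11 active
[0] and(0xaa,0xef) = 0xaa
[1] and(0x80,0xeb) = 0x80
[2] and(0xcc,0xae) = 0x8c
[3] and(0xe1,0xb8) = 0xa0
[4] and(0xa3,0x63) = 0x23
[5] and(0xeb,0x7e) = 0x6a
[6] and(0x2b,0xc5) = 0x01
[7] and(0xab,0xbe) = 0xaa
[8] and(0xa6,0x4f) = 0x06
[9] and(0x70,0x95) = 0x10
[10] and(0x30,0xc2) = 0x00
[11] tail/zero = 0x00
[12] tail/zero = 0x00
[13] tail/zero = 0x00
[14] tail/zero = 0x00
[15] tail/zero = 0x00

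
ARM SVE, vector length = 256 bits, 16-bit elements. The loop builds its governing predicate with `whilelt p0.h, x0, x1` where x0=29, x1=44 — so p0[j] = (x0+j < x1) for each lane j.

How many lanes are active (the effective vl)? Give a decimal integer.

256-bit reg / 16-bit elem → 16 lanes
active while 29+j < 44, i.e. j ∈ [0,15) capped at 16 ⇒ 15

vl = 15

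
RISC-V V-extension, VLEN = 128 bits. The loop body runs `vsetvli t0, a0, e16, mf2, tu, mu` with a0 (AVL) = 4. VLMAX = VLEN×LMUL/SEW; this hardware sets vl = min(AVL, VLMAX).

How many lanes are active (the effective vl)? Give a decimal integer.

vl = 4

lanes per group: 128·1/2/16 = 4
AVL=4 ≤ VLMAX=4, so vl = 4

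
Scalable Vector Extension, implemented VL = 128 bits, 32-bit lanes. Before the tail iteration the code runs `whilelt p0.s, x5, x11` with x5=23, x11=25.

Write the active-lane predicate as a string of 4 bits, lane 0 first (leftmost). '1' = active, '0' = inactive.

128-bit reg / 32-bit elem → 4 lanes
whilelt: lane j active iff 23+j < 25 → j < 2 → 2 active
bits (lane 0 leftmost): 1100

predicate = 1100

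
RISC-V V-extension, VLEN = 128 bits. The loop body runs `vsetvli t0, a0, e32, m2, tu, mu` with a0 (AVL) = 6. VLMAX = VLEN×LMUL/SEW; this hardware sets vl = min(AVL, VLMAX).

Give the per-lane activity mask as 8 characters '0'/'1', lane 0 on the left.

VLMAX = VLEN×LMUL/SEW = 128×2/32 = 8
vl = min(AVL, VLMAX) = min(6, 8) = 6
bits (lane 0 leftmost): 11111100

predicate = 11111100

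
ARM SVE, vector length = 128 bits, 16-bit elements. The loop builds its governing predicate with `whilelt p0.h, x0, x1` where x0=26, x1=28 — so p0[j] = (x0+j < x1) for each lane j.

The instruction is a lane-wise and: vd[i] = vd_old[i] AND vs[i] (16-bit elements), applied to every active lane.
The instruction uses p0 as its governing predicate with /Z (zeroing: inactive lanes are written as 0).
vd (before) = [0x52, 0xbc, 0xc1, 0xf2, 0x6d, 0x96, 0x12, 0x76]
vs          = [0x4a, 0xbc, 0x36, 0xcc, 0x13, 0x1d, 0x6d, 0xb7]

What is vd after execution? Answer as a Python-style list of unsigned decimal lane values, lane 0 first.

register lanes = 128/16 = 8
p0[j] = (26+j < 28); true for j=0..1 → 2 lanes set
vd[0] and(0x52,0x4a) -> 0x42
vd[1] and(0xbc,0xbc) -> 0xbc
vd[2] tail/zero -> 0x00
vd[3] tail/zero -> 0x00
vd[4] tail/zero -> 0x00
vd[5] tail/zero -> 0x00
vd[6] tail/zero -> 0x00
vd[7] tail/zero -> 0x00

vd = [66, 188, 0, 0, 0, 0, 0, 0]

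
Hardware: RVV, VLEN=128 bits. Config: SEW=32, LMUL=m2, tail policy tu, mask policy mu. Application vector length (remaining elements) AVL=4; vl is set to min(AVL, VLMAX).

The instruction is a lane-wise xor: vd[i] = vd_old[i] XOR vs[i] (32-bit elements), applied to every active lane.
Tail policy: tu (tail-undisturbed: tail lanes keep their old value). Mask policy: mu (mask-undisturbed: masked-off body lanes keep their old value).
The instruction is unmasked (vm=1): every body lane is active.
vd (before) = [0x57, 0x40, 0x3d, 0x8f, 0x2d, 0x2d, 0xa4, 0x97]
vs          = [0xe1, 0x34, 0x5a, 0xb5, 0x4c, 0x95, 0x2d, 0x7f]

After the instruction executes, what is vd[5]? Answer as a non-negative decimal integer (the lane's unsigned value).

lanes per group: 128·2/32 = 8
AVL=4 ≤ VLMAX=8, so vl = 4
vd[0] xor(0x57,0xe1) -> 0xb6
vd[1] xor(0x40,0x34) -> 0x74
vd[2] xor(0x3d,0x5a) -> 0x67
vd[3] xor(0x8f,0xb5) -> 0x3a
vd[4] tail/keep -> 0x2d
vd[5] tail/keep -> 0x2d
vd[6] tail/keep -> 0xa4
vd[7] tail/keep -> 0x97

vd[5] = 45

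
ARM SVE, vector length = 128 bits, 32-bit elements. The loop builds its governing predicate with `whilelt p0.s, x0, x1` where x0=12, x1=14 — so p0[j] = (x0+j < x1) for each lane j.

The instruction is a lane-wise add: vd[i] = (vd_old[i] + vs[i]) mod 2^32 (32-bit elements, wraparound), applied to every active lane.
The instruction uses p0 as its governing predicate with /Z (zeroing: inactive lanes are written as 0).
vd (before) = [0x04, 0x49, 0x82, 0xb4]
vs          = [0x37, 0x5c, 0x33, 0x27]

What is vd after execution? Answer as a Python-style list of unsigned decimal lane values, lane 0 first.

vd = [59, 165, 0, 0]

register lanes = 128/32 = 4
p0[j] = (12+j < 14); true for j=0..1 → 2 lanes set
vd[0] add(0x04,0x37) -> 0x3b
vd[1] add(0x49,0x5c) -> 0xa5
vd[2] tail/zero -> 0x00
vd[3] tail/zero -> 0x00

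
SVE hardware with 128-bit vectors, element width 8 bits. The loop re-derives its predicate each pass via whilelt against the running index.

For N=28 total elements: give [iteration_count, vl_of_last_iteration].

[iterations, last_vl] = [2, 12]

register lanes = 128/8 = 16
N=28: ⌈28/16⌉ = 2 iters; last vl = 28 − 1×16 = 12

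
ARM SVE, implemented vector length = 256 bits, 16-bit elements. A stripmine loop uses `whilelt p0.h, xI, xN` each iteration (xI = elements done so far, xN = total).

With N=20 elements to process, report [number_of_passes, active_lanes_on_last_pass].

[iterations, last_vl] = [2, 4]

register lanes = 256/16 = 16
iterations = ceil(20/16) = 2; final-pass vl = 4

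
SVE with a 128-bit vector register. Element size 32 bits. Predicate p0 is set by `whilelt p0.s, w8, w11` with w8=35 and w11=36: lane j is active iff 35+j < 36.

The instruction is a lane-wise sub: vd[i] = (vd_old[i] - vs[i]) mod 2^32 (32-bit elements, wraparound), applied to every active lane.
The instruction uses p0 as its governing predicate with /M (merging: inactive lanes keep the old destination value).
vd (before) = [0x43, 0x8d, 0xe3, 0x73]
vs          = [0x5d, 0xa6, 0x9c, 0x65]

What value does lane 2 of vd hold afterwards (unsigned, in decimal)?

lane count: 128 div 32 = 4
whilelt: lane j active iff 35+j < 36 → j < 1 → 1 active
vd[0] sub(0x43,0x5d) -> 0xffffffe6
vd[1] tail/keep -> 0x8d
vd[2] tail/keep -> 0xe3
vd[3] tail/keep -> 0x73

vd[2] = 227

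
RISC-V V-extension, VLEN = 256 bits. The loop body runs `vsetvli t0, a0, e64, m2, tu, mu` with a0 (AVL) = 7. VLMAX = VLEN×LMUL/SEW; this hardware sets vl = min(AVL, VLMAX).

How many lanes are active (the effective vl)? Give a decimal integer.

vl = 7

VLMAX = (256 × 2) / 64 = 8 lanes
vl = min(AVL, VLMAX) = min(7, 8) = 7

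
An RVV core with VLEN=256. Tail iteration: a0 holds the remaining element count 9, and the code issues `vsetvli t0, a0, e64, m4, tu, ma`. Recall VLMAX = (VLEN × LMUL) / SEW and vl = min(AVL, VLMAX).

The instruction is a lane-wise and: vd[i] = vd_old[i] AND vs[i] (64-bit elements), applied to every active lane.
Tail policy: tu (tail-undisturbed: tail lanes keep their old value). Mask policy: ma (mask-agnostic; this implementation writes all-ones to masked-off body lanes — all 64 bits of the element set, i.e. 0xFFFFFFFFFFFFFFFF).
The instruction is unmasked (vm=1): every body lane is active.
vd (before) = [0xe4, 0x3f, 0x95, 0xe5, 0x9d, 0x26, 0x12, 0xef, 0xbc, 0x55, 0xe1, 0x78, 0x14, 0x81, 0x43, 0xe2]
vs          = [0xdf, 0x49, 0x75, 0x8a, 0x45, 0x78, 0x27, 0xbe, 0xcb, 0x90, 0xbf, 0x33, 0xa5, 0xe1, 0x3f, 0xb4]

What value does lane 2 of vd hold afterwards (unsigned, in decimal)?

vd[2] = 21

VLMAX = VLEN×LMUL/SEW = 256×4/64 = 16
vl ← min(9, 16) = 9
vd[0] and(0xe4,0xdf) -> 0xc4
vd[1] and(0x3f,0x49) -> 0x09
vd[2] and(0x95,0x75) -> 0x15
vd[3] and(0xe5,0x8a) -> 0x80
vd[4] and(0x9d,0x45) -> 0x05
vd[5] and(0x26,0x78) -> 0x20
vd[6] and(0x12,0x27) -> 0x02
vd[7] and(0xef,0xbe) -> 0xae
vd[8] and(0xbc,0xcb) -> 0x88
vd[9] tail/keep -> 0x55
vd[10] tail/keep -> 0xe1
vd[11] tail/keep -> 0x78
vd[12] tail/keep -> 0x14
vd[13] tail/keep -> 0x81
vd[14] tail/keep -> 0x43
vd[15] tail/keep -> 0xe2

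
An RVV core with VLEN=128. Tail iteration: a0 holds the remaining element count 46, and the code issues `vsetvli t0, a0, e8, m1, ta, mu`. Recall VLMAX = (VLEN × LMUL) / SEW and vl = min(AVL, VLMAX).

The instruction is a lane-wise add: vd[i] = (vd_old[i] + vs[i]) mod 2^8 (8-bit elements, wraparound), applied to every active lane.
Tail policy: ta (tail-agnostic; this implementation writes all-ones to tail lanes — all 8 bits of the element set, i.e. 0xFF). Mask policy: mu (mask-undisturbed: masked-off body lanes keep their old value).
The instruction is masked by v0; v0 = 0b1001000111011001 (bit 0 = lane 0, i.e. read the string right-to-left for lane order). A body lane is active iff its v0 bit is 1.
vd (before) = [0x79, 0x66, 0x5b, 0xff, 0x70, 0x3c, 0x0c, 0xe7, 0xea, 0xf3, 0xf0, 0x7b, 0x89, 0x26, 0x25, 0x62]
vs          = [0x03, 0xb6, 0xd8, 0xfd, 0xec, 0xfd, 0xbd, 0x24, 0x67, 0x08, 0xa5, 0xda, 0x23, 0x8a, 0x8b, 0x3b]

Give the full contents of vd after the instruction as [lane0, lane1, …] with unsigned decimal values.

vd = [124, 102, 91, 252, 92, 60, 201, 11, 81, 243, 240, 123, 172, 38, 37, 157]

lanes per group: 128·1/8 = 16
vl ← min(46, 16) = 16
lane  0: add(0x79,0x03) ⇒ 0x7c
lane  1: mask-off/keep ⇒ 0x66
lane  2: mask-off/keep ⇒ 0x5b
lane  3: add(0xff,0xfd) ⇒ 0xfc
lane  4: add(0x70,0xec) ⇒ 0x5c
lane  5: mask-off/keep ⇒ 0x3c
lane  6: add(0x0c,0xbd) ⇒ 0xc9
lane  7: add(0xe7,0x24) ⇒ 0x0b
lane  8: add(0xea,0x67) ⇒ 0x51
lane  9: mask-off/keep ⇒ 0xf3
lane 10: mask-off/keep ⇒ 0xf0
lane 11: mask-off/keep ⇒ 0x7b
lane 12: add(0x89,0x23) ⇒ 0xac
lane 13: mask-off/keep ⇒ 0x26
lane 14: mask-off/keep ⇒ 0x25
lane 15: add(0x62,0x3b) ⇒ 0x9d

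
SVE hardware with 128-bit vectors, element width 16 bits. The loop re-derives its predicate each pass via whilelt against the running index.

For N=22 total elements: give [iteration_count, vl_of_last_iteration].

[iterations, last_vl] = [3, 6]

lane count: 128 div 16 = 8
N=22: ⌈22/8⌉ = 3 iters; last vl = 22 − 2×8 = 6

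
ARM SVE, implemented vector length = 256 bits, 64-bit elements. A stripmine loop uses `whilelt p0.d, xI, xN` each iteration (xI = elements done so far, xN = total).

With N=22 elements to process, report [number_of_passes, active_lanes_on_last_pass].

[iterations, last_vl] = [6, 2]

register lanes = 256/64 = 4
iterations = ceil(22/4) = 6; final-pass vl = 2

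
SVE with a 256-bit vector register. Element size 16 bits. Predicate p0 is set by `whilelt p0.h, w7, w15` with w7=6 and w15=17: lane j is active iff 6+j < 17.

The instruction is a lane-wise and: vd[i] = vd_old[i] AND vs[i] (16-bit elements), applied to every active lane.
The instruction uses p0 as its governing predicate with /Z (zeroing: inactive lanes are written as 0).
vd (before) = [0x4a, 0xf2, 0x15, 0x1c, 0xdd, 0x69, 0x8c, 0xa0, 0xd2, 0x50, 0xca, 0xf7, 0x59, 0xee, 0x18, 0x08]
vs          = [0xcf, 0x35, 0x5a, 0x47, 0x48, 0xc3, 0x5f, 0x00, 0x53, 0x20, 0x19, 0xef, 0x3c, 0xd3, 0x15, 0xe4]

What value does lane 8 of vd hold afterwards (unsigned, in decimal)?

lane count: 256 div 16 = 16
p0[j] = (6+j < 17); true for j=0..10 → 11 lanes set
  i=0: and(0x4a,0xcf) → 74
  i=1: and(0xf2,0x35) → 48
  i=2: and(0x15,0x5a) → 16
  i=3: and(0x1c,0x47) → 4
  i=4: and(0xdd,0x48) → 72
  i=5: and(0x69,0xc3) → 65
  i=6: and(0x8c,0x5f) → 12
  i=7: and(0xa0,0x00) → 0
  i=8: and(0xd2,0x53) → 82
  i=9: and(0x50,0x20) → 0
  i=10: and(0xca,0x19) → 8
  i=11: tail/zero → 0
  i=12: tail/zero → 0
  i=13: tail/zero → 0
  i=14: tail/zero → 0
  i=15: tail/zero → 0

vd[8] = 82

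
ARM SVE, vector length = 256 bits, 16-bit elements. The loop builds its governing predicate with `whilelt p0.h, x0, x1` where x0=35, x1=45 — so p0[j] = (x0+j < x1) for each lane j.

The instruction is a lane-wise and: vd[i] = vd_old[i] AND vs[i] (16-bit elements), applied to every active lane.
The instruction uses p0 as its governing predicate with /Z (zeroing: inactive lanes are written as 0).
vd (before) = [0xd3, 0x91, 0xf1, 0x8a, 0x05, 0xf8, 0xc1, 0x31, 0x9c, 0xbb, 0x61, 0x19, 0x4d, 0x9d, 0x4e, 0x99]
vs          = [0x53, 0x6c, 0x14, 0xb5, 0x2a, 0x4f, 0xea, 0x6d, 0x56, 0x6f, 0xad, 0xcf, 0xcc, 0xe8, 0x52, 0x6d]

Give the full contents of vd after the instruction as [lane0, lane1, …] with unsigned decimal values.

register lanes = 256/16 = 16
p0[j] = (35+j < 45); true for j=0..9 → 10 lanes set
lane  0: and(0xd3,0x53) ⇒ 0x53
lane  1: and(0x91,0x6c) ⇒ 0x00
lane  2: and(0xf1,0x14) ⇒ 0x10
lane  3: and(0x8a,0xb5) ⇒ 0x80
lane  4: and(0x05,0x2a) ⇒ 0x00
lane  5: and(0xf8,0x4f) ⇒ 0x48
lane  6: and(0xc1,0xea) ⇒ 0xc0
lane  7: and(0x31,0x6d) ⇒ 0x21
lane  8: and(0x9c,0x56) ⇒ 0x14
lane  9: and(0xbb,0x6f) ⇒ 0x2b
lane 10: tail/zero ⇒ 0x00
lane 11: tail/zero ⇒ 0x00
lane 12: tail/zero ⇒ 0x00
lane 13: tail/zero ⇒ 0x00
lane 14: tail/zero ⇒ 0x00
lane 15: tail/zero ⇒ 0x00

vd = [83, 0, 16, 128, 0, 72, 192, 33, 20, 43, 0, 0, 0, 0, 0, 0]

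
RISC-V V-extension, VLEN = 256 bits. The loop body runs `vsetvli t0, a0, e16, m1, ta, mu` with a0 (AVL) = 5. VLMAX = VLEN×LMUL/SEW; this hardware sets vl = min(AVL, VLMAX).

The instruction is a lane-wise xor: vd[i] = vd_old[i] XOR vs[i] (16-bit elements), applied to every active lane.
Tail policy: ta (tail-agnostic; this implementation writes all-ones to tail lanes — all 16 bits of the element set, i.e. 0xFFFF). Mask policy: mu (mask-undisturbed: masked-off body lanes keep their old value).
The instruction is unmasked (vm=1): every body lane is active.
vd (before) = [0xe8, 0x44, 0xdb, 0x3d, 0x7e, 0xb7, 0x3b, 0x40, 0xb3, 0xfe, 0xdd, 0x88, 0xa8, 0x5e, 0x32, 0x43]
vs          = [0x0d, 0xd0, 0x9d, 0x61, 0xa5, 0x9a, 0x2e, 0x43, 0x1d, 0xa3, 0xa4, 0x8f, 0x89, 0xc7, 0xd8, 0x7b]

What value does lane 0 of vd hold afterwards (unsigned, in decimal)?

lanes per group: 256·1/16 = 16
AVL=5 ≤ VLMAX=16, so vl = 5
[0] xor(0xe8,0x0d) = 0xe5
[1] xor(0x44,0xd0) = 0x94
[2] xor(0xdb,0x9d) = 0x46
[3] xor(0x3d,0x61) = 0x5c
[4] xor(0x7e,0xa5) = 0xdb
[5] tail/ones = 0xffff
[6] tail/ones = 0xffff
[7] tail/ones = 0xffff
[8] tail/ones = 0xffff
[9] tail/ones = 0xffff
[10] tail/ones = 0xffff
[11] tail/ones = 0xffff
[12] tail/ones = 0xffff
[13] tail/ones = 0xffff
[14] tail/ones = 0xffff
[15] tail/ones = 0xffff

vd[0] = 229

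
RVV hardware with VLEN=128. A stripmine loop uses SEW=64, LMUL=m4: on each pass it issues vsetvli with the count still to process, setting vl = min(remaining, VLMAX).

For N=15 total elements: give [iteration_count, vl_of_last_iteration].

VLMAX = (128 × 4) / 64 = 8 lanes
15 elements at 8/iter → 2 passes, remainder 7 on the last

[iterations, last_vl] = [2, 7]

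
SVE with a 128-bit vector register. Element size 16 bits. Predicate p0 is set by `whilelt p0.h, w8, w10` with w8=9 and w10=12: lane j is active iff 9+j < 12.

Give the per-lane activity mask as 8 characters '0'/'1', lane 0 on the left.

128-bit reg / 16-bit elem → 8 lanes
p0[j] = (9+j < 12); true for j=0..2 → 3 lanes set
bits (lane 0 leftmost): 11100000

predicate = 11100000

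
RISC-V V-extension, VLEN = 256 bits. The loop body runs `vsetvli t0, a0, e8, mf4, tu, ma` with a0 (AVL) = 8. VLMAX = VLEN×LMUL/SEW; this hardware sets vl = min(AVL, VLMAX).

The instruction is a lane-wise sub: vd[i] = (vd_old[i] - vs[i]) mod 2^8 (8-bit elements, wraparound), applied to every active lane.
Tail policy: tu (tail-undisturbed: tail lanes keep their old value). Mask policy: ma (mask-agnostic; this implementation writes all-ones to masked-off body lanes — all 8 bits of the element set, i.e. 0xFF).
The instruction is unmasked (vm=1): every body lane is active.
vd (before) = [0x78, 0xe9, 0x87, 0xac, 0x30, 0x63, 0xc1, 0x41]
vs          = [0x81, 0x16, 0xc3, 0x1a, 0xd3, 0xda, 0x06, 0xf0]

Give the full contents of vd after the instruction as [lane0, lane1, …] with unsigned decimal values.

vd = [247, 211, 196, 146, 93, 137, 187, 81]

lanes per group: 256·1/4/8 = 8
vl = min(AVL, VLMAX) = min(8, 8) = 8
  i=0: sub(0x78,0x81) → 247
  i=1: sub(0xe9,0x16) → 211
  i=2: sub(0x87,0xc3) → 196
  i=3: sub(0xac,0x1a) → 146
  i=4: sub(0x30,0xd3) → 93
  i=5: sub(0x63,0xda) → 137
  i=6: sub(0xc1,0x06) → 187
  i=7: sub(0x41,0xf0) → 81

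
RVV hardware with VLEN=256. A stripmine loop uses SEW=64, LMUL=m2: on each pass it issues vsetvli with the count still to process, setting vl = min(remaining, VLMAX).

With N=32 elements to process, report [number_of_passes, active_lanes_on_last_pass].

VLMAX = (256 × 2) / 64 = 8 lanes
N=32: ⌈32/8⌉ = 4 iters; last vl = 32 − 3×8 = 8

[iterations, last_vl] = [4, 8]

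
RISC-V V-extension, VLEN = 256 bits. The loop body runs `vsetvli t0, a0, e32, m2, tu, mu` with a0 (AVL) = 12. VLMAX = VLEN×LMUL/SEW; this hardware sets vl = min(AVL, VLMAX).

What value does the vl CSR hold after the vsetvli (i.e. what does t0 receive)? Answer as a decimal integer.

vl = 12

VLMAX = (256 × 2) / 32 = 16 lanes
vl = min(AVL, VLMAX) = min(12, 16) = 12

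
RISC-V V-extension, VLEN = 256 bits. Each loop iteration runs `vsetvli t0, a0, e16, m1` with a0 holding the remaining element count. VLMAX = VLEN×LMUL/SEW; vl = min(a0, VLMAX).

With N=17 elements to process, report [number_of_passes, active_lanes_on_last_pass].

VLMAX = VLEN×LMUL/SEW = 256×1/16 = 16
iterations = ceil(17/16) = 2; final-pass vl = 1

[iterations, last_vl] = [2, 1]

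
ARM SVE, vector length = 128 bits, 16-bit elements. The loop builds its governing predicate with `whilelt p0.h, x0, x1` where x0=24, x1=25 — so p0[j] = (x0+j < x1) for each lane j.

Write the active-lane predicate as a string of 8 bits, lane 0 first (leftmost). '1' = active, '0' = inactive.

predicate = 10000000

register lanes = 128/16 = 8
p0[j] = (24+j < 25); true for j=0..0 → 1 lanes set
bits (lane 0 leftmost): 10000000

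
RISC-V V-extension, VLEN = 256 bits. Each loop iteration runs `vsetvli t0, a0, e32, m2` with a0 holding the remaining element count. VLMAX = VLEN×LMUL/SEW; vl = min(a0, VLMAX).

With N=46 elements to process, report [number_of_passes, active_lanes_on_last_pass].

[iterations, last_vl] = [3, 14]

VLMAX = (256 × 2) / 32 = 16 lanes
46 elements at 16/iter → 3 passes, remainder 14 on the last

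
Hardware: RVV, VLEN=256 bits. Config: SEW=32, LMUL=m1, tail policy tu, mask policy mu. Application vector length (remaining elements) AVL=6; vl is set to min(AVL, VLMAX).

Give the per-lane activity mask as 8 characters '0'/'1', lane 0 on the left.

predicate = 11111100

lanes per group: 256·1/32 = 8
vl = min(AVL, VLMAX) = min(6, 8) = 6
bits (lane 0 leftmost): 11111100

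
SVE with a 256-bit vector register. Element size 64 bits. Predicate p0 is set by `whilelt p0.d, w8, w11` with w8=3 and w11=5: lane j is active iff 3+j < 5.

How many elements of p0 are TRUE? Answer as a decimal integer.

vl = 2

lane count: 256 div 64 = 4
whilelt: lane j active iff 3+j < 5 → j < 2 → 2 active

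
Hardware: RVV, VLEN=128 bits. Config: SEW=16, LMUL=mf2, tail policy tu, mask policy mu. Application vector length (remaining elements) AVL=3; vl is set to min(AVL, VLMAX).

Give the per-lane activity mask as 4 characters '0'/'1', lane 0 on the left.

predicate = 1110

lanes per group: 128·1/2/16 = 4
AVL=3 ≤ VLMAX=4, so vl = 3
bits (lane 0 leftmost): 1110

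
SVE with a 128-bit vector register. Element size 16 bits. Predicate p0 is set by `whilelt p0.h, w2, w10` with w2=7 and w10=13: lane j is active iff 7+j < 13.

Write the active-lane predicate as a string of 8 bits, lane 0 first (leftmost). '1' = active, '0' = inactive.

128-bit reg / 16-bit elem → 8 lanes
whilelt: lane j active iff 7+j < 13 → j < 6 → 6 active
bits (lane 0 leftmost): 11111100

predicate = 11111100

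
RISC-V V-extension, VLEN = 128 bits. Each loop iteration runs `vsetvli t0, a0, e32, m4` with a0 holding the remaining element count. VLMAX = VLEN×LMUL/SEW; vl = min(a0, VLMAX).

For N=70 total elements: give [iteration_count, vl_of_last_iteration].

lanes per group: 128·4/32 = 16
70 elements at 16/iter → 5 passes, remainder 6 on the last

[iterations, last_vl] = [5, 6]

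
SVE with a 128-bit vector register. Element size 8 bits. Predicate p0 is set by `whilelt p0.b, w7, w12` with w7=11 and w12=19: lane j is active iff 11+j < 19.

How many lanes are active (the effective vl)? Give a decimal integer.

register lanes = 128/8 = 16
active while 11+j < 19, i.e. j ∈ [0,8) capped at 16 ⇒ 8

vl = 8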